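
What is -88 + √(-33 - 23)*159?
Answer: -88 + 318*I*√14 ≈ -88.0 + 1189.8*I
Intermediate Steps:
-88 + √(-33 - 23)*159 = -88 + √(-56)*159 = -88 + (2*I*√14)*159 = -88 + 318*I*√14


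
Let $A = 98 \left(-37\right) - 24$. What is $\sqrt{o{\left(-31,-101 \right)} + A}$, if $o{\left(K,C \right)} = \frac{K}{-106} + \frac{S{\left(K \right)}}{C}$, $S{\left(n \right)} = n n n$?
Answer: $\frac{i \sqrt{384515871638}}{10706} \approx 57.92 i$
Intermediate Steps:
$S{\left(n \right)} = n^{3}$ ($S{\left(n \right)} = n^{2} n = n^{3}$)
$o{\left(K,C \right)} = - \frac{K}{106} + \frac{K^{3}}{C}$ ($o{\left(K,C \right)} = \frac{K}{-106} + \frac{K^{3}}{C} = K \left(- \frac{1}{106}\right) + \frac{K^{3}}{C} = - \frac{K}{106} + \frac{K^{3}}{C}$)
$A = -3650$ ($A = -3626 - 24 = -3650$)
$\sqrt{o{\left(-31,-101 \right)} + A} = \sqrt{\left(\left(- \frac{1}{106}\right) \left(-31\right) + \frac{\left(-31\right)^{3}}{-101}\right) - 3650} = \sqrt{\left(\frac{31}{106} - - \frac{29791}{101}\right) - 3650} = \sqrt{\left(\frac{31}{106} + \frac{29791}{101}\right) - 3650} = \sqrt{\frac{3160977}{10706} - 3650} = \sqrt{- \frac{35915923}{10706}} = \frac{i \sqrt{384515871638}}{10706}$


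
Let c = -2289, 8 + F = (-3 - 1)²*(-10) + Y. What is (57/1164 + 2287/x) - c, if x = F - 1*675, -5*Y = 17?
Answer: 938554563/410504 ≈ 2286.3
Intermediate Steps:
Y = -17/5 (Y = -⅕*17 = -17/5 ≈ -3.4000)
F = -857/5 (F = -8 + ((-3 - 1)²*(-10) - 17/5) = -8 + ((-4)²*(-10) - 17/5) = -8 + (16*(-10) - 17/5) = -8 + (-160 - 17/5) = -8 - 817/5 = -857/5 ≈ -171.40)
x = -4232/5 (x = -857/5 - 1*675 = -857/5 - 675 = -4232/5 ≈ -846.40)
(57/1164 + 2287/x) - c = (57/1164 + 2287/(-4232/5)) - 1*(-2289) = (57*(1/1164) + 2287*(-5/4232)) + 2289 = (19/388 - 11435/4232) + 2289 = -1089093/410504 + 2289 = 938554563/410504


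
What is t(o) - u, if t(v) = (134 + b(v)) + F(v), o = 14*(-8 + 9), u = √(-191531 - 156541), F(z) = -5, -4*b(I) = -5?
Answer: 521/4 - 2*I*√87018 ≈ 130.25 - 589.98*I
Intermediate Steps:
b(I) = 5/4 (b(I) = -¼*(-5) = 5/4)
u = 2*I*√87018 (u = √(-348072) = 2*I*√87018 ≈ 589.98*I)
o = 14 (o = 14*1 = 14)
t(v) = 521/4 (t(v) = (134 + 5/4) - 5 = 541/4 - 5 = 521/4)
t(o) - u = 521/4 - 2*I*√87018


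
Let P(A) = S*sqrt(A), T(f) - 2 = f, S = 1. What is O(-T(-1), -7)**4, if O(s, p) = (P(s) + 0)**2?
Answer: 1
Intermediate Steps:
T(f) = 2 + f
P(A) = sqrt(A) (P(A) = 1*sqrt(A) = sqrt(A))
O(s, p) = s (O(s, p) = (sqrt(s) + 0)**2 = (sqrt(s))**2 = s)
O(-T(-1), -7)**4 = (-(2 - 1))**4 = (-1*1)**4 = (-1)**4 = 1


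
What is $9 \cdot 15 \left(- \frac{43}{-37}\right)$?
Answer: $\frac{5805}{37} \approx 156.89$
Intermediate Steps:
$9 \cdot 15 \left(- \frac{43}{-37}\right) = 135 \left(\left(-43\right) \left(- \frac{1}{37}\right)\right) = 135 \cdot \frac{43}{37} = \frac{5805}{37}$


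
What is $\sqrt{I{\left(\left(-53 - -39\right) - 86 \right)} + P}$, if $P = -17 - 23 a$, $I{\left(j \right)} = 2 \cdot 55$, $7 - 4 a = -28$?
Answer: $\frac{i \sqrt{433}}{2} \approx 10.404 i$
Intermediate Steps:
$a = \frac{35}{4}$ ($a = \frac{7}{4} - -7 = \frac{7}{4} + 7 = \frac{35}{4} \approx 8.75$)
$I{\left(j \right)} = 110$
$P = - \frac{873}{4}$ ($P = -17 - \frac{805}{4} = - \frac{873}{4} \approx -218.25$)
$\sqrt{I{\left(\left(-53 - -39\right) - 86 \right)} + P} = \sqrt{110 - \frac{873}{4}} = \sqrt{- \frac{433}{4}} = \frac{i \sqrt{433}}{2}$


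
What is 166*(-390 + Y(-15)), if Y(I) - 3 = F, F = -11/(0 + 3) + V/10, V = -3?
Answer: -973507/15 ≈ -64900.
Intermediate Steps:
F = -119/30 (F = -11/(0 + 3) - 3/10 = -11/3 - 3*1/10 = -11*1/3 - 3/10 = -11/3 - 3/10 = -119/30 ≈ -3.9667)
Y(I) = -29/30 (Y(I) = 3 - 119/30 = -29/30)
166*(-390 + Y(-15)) = 166*(-390 - 29/30) = 166*(-11729/30) = -973507/15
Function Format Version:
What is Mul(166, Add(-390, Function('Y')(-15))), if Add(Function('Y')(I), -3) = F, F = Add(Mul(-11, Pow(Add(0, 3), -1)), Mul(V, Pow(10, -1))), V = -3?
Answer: Rational(-973507, 15) ≈ -64900.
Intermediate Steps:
F = Rational(-119, 30) (F = Add(Mul(-11, Pow(Add(0, 3), -1)), Mul(-3, Pow(10, -1))) = Add(Mul(-11, Pow(3, -1)), Mul(-3, Rational(1, 10))) = Add(Mul(-11, Rational(1, 3)), Rational(-3, 10)) = Add(Rational(-11, 3), Rational(-3, 10)) = Rational(-119, 30) ≈ -3.9667)
Function('Y')(I) = Rational(-29, 30) (Function('Y')(I) = Add(3, Rational(-119, 30)) = Rational(-29, 30))
Mul(166, Add(-390, Function('Y')(-15))) = Mul(166, Add(-390, Rational(-29, 30))) = Mul(166, Rational(-11729, 30)) = Rational(-973507, 15)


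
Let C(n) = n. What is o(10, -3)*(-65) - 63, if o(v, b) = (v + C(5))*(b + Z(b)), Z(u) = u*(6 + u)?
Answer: 11637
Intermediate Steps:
o(v, b) = (5 + v)*(b + b*(6 + b)) (o(v, b) = (v + 5)*(b + b*(6 + b)) = (5 + v)*(b + b*(6 + b)))
o(10, -3)*(-65) - 63 = -3*(35 + 10 + 5*(-3) + 10*(6 - 3))*(-65) - 63 = -3*(35 + 10 - 15 + 10*3)*(-65) - 63 = -3*(35 + 10 - 15 + 30)*(-65) - 63 = -3*60*(-65) - 63 = -180*(-65) - 63 = 11700 - 63 = 11637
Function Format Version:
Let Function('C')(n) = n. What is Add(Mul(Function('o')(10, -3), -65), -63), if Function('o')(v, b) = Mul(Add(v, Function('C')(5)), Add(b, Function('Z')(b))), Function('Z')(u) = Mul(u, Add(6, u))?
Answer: 11637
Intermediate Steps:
Function('o')(v, b) = Mul(Add(5, v), Add(b, Mul(b, Add(6, b)))) (Function('o')(v, b) = Mul(Add(v, 5), Add(b, Mul(b, Add(6, b)))) = Mul(Add(5, v), Add(b, Mul(b, Add(6, b)))))
Add(Mul(Function('o')(10, -3), -65), -63) = Add(Mul(Mul(-3, Add(35, 10, Mul(5, -3), Mul(10, Add(6, -3)))), -65), -63) = Add(Mul(Mul(-3, Add(35, 10, -15, Mul(10, 3))), -65), -63) = Add(Mul(Mul(-3, Add(35, 10, -15, 30)), -65), -63) = Add(Mul(Mul(-3, 60), -65), -63) = Add(Mul(-180, -65), -63) = Add(11700, -63) = 11637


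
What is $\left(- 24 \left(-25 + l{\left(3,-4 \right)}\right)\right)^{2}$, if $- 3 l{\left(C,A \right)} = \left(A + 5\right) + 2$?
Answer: $389376$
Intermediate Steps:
$l{\left(C,A \right)} = - \frac{7}{3} - \frac{A}{3}$ ($l{\left(C,A \right)} = - \frac{\left(A + 5\right) + 2}{3} = - \frac{\left(5 + A\right) + 2}{3} = - \frac{7 + A}{3} = - \frac{7}{3} - \frac{A}{3}$)
$\left(- 24 \left(-25 + l{\left(3,-4 \right)}\right)\right)^{2} = \left(- 24 \left(-25 - 1\right)\right)^{2} = \left(\left(-24\right) \left(-26\right)\right)^{2} = 624^{2} = 389376$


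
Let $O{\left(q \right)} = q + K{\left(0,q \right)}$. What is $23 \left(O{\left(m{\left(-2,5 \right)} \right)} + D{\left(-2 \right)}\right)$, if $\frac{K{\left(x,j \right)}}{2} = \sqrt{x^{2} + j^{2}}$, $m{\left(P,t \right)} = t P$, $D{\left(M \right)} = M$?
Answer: $184$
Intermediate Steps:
$m{\left(P,t \right)} = P t$
$K{\left(x,j \right)} = 2 \sqrt{j^{2} + x^{2}}$ ($K{\left(x,j \right)} = 2 \sqrt{x^{2} + j^{2}} = 2 \sqrt{j^{2} + x^{2}}$)
$O{\left(q \right)} = q + 2 \sqrt{q^{2}}$ ($O{\left(q \right)} = q + 2 \sqrt{q^{2} + 0^{2}} = q + 2 \sqrt{q^{2} + 0} = q + 2 \sqrt{q^{2}}$)
$23 \left(O{\left(m{\left(-2,5 \right)} \right)} + D{\left(-2 \right)}\right) = 23 \left(\left(\left(-2\right) 5 + 2 \sqrt{\left(\left(-2\right) 5\right)^{2}}\right) - 2\right) = 23 \left(\left(-10 + 2 \sqrt{\left(-10\right)^{2}}\right) - 2\right) = 23 \left(\left(-10 + 2 \sqrt{100}\right) - 2\right) = 23 \left(\left(-10 + 2 \cdot 10\right) - 2\right) = 23 \left(\left(-10 + 20\right) - 2\right) = 23 \left(10 - 2\right) = 23 \cdot 8 = 184$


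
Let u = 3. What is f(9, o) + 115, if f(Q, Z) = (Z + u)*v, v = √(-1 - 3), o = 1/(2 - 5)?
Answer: 115 + 16*I/3 ≈ 115.0 + 5.3333*I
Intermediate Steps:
o = -⅓ (o = 1/(-3) = -⅓ ≈ -0.33333)
v = 2*I (v = √(-4) = 2*I ≈ 2.0*I)
f(Q, Z) = 2*I*(3 + Z) (f(Q, Z) = (Z + 3)*(2*I) = (3 + Z)*(2*I) = 2*I*(3 + Z))
f(9, o) + 115 = 2*I*(3 - ⅓) + 115 = 2*I*(8/3) + 115 = 16*I/3 + 115 = 115 + 16*I/3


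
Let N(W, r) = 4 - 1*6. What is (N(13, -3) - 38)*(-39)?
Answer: 1560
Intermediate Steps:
N(W, r) = -2 (N(W, r) = 4 - 6 = -2)
(N(13, -3) - 38)*(-39) = (-2 - 38)*(-39) = -40*(-39) = 1560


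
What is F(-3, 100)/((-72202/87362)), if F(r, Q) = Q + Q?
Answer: -8736200/36101 ≈ -241.99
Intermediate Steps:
F(r, Q) = 2*Q
F(-3, 100)/((-72202/87362)) = (2*100)/((-72202/87362)) = 200/((-72202*1/87362)) = 200/(-36101/43681) = 200*(-43681/36101) = -8736200/36101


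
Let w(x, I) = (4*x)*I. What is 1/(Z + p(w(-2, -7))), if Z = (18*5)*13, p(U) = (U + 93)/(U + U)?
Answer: 112/131189 ≈ 0.00085373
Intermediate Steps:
w(x, I) = 4*I*x
p(U) = (93 + U)/(2*U) (p(U) = (93 + U)/((2*U)) = (93 + U)*(1/(2*U)) = (93 + U)/(2*U))
Z = 1170 (Z = 90*13 = 1170)
1/(Z + p(w(-2, -7))) = 1/(1170 + (93 + 4*(-7)*(-2))/(2*((4*(-7)*(-2))))) = 1/(1170 + (½)*(93 + 56)/56) = 1/(1170 + (½)*(1/56)*149) = 1/(1170 + 149/112) = 1/(131189/112) = 112/131189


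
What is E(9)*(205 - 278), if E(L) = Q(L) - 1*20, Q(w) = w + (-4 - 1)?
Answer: 1168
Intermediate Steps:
Q(w) = -5 + w (Q(w) = w - 5 = -5 + w)
E(L) = -25 + L (E(L) = (-5 + L) - 1*20 = (-5 + L) - 20 = -25 + L)
E(9)*(205 - 278) = (-25 + 9)*(205 - 278) = -16*(-73) = 1168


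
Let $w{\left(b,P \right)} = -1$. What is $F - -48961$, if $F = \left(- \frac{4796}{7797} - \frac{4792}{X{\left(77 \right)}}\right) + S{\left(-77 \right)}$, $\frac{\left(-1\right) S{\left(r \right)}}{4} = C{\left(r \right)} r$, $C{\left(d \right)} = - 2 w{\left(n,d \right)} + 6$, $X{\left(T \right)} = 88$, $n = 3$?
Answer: $\frac{4405844816}{85767} \approx 51370.0$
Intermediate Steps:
$C{\left(d \right)} = 8$ ($C{\left(d \right)} = \left(-2\right) \left(-1\right) + 6 = 2 + 6 = 8$)
$S{\left(r \right)} = - 32 r$ ($S{\left(r \right)} = - 4 \cdot 8 r = - 32 r$)
$F = \frac{206606729}{85767}$ ($F = \left(- \frac{4796}{7797} - \frac{4792}{88}\right) - -2464 = \left(\left(-4796\right) \frac{1}{7797} - \frac{599}{11}\right) + 2464 = \left(- \frac{4796}{7797} - \frac{599}{11}\right) + 2464 = - \frac{4723159}{85767} + 2464 = \frac{206606729}{85767} \approx 2408.9$)
$F - -48961 = \frac{206606729}{85767} - -48961 = \frac{206606729}{85767} + 48961 = \frac{4405844816}{85767}$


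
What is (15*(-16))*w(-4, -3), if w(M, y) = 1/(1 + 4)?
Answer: -48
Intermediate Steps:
w(M, y) = ⅕ (w(M, y) = 1/5 = ⅕)
(15*(-16))*w(-4, -3) = (15*(-16))*(⅕) = -240*⅕ = -48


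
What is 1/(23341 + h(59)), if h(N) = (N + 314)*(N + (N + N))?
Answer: 1/89362 ≈ 1.1190e-5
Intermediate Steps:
h(N) = 3*N*(314 + N) (h(N) = (314 + N)*(N + 2*N) = (314 + N)*(3*N) = 3*N*(314 + N))
1/(23341 + h(59)) = 1/(23341 + 3*59*(314 + 59)) = 1/(23341 + 3*59*373) = 1/(23341 + 66021) = 1/89362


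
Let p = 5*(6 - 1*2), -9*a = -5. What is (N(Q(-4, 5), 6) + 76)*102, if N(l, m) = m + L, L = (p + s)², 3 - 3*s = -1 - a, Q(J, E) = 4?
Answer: 13509526/243 ≈ 55595.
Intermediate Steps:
a = 5/9 (a = -⅑*(-5) = 5/9 ≈ 0.55556)
s = 41/27 (s = 1 - (-1 - 1*5/9)/3 = 1 - (-1 - 5/9)/3 = 1 - ⅓*(-14/9) = 1 + 14/27 = 41/27 ≈ 1.5185)
p = 20 (p = 5*(6 - 2) = 5*4 = 20)
L = 337561/729 (L = (20 + 41/27)² = (581/27)² = 337561/729 ≈ 463.05)
N(l, m) = 337561/729 + m (N(l, m) = m + 337561/729 = 337561/729 + m)
(N(Q(-4, 5), 6) + 76)*102 = ((337561/729 + 6) + 76)*102 = (341935/729 + 76)*102 = (397339/729)*102 = 13509526/243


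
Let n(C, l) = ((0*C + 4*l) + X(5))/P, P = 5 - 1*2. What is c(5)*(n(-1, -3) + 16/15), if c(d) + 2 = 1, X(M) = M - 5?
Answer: 44/15 ≈ 2.9333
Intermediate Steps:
X(M) = -5 + M
P = 3 (P = 5 - 2 = 3)
c(d) = -1 (c(d) = -2 + 1 = -1)
n(C, l) = 4*l/3 (n(C, l) = ((0*C + 4*l) + (-5 + 5))/3 = ((0 + 4*l) + 0)*(⅓) = (4*l + 0)*(⅓) = (4*l)*(⅓) = 4*l/3)
c(5)*(n(-1, -3) + 16/15) = -((4/3)*(-3) + 16/15) = -(-4 + 16*(1/15)) = -(-4 + 16/15) = -1*(-44/15) = 44/15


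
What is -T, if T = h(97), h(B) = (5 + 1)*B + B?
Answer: -679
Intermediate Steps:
h(B) = 7*B (h(B) = 6*B + B = 7*B)
T = 679 (T = 7*97 = 679)
-T = -1*679 = -679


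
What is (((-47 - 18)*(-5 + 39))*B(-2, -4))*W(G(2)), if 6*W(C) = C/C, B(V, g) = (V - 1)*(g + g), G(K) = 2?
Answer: -8840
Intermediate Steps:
B(V, g) = 2*g*(-1 + V) (B(V, g) = (-1 + V)*(2*g) = 2*g*(-1 + V))
W(C) = ⅙ (W(C) = (C/C)/6 = (⅙)*1 = ⅙)
(((-47 - 18)*(-5 + 39))*B(-2, -4))*W(G(2)) = (((-47 - 18)*(-5 + 39))*(2*(-4)*(-1 - 2)))*(⅙) = ((-65*34)*(2*(-4)*(-3)))*(⅙) = -2210*24*(⅙) = -53040*⅙ = -8840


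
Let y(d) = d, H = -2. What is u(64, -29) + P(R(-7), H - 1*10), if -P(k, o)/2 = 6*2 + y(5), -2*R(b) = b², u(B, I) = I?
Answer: -63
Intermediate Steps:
R(b) = -b²/2
P(k, o) = -34 (P(k, o) = -2*(6*2 + 5) = -2*(12 + 5) = -2*17 = -34)
u(64, -29) + P(R(-7), H - 1*10) = -29 - 34 = -63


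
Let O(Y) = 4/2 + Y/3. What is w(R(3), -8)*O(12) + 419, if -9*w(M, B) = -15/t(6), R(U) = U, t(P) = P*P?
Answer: 7547/18 ≈ 419.28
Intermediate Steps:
t(P) = P²
O(Y) = 2 + Y/3 (O(Y) = 4*(½) + Y*(⅓) = 2 + Y/3)
w(M, B) = 5/108 (w(M, B) = -(-5)/(3*(6²)) = -(-5)/(3*36) = -⅑*(-5/12) = 5/108)
w(R(3), -8)*O(12) + 419 = 5*(2 + (⅓)*12)/108 + 419 = 5*(2 + 4)/108 + 419 = (5/108)*6 + 419 = 5/18 + 419 = 7547/18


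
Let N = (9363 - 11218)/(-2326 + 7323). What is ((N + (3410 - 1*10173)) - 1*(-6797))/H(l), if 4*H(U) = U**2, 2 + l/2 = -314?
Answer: 168043/498980432 ≈ 0.00033677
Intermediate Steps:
l = -632 (l = -4 + 2*(-314) = -4 - 628 = -632)
N = -1855/4997 ≈ -0.37122
H(U) = U**2/4
((N + (3410 - 1*10173)) - 1*(-6797))/H(l) = ((-1855/4997 + (3410 - 1*10173)) - 1*(-6797))/(((1/4)*(-632)**2)) = ((-1855/4997 + (3410 - 10173)) + 6797)/(((1/4)*399424)) = ((-1855/4997 - 6763) + 6797)/99856 = (-33796566/4997 + 6797)*(1/99856) = (168043/4997)*(1/99856) = 168043/498980432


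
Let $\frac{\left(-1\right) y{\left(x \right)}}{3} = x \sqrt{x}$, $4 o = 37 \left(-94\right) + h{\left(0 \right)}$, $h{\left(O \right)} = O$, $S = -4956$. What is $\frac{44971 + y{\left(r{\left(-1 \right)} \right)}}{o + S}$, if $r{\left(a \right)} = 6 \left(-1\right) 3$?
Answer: $- \frac{89942}{11651} - \frac{324 i \sqrt{2}}{11651} \approx -7.7197 - 0.039328 i$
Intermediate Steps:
$r{\left(a \right)} = -18$ ($r{\left(a \right)} = \left(-6\right) 3 = -18$)
$o = - \frac{1739}{2}$ ($o = \frac{37 \left(-94\right) + 0}{4} = \frac{-3478 + 0}{4} = \frac{1}{4} \left(-3478\right) = - \frac{1739}{2} \approx -869.5$)
$y{\left(x \right)} = - 3 x^{\frac{3}{2}}$ ($y{\left(x \right)} = - 3 x \sqrt{x} = - 3 x^{\frac{3}{2}}$)
$\frac{44971 + y{\left(r{\left(-1 \right)} \right)}}{o + S} = \frac{44971 - 3 \left(-18\right)^{\frac{3}{2}}}{- \frac{1739}{2} - 4956} = \frac{44971 - 3 \left(- 54 i \sqrt{2}\right)}{- \frac{11651}{2}} = \left(44971 + 162 i \sqrt{2}\right) \left(- \frac{2}{11651}\right) = - \frac{89942}{11651} - \frac{324 i \sqrt{2}}{11651}$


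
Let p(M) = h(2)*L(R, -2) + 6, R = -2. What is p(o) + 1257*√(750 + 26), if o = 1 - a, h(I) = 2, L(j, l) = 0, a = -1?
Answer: 6 + 2514*√194 ≈ 35022.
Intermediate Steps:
o = 2 (o = 1 - 1*(-1) = 1 + 1 = 2)
p(M) = 6 (p(M) = 2*0 + 6 = 0 + 6 = 6)
p(o) + 1257*√(750 + 26) = 6 + 1257*√(750 + 26) = 6 + 1257*√776 = 6 + 1257*(2*√194) = 6 + 2514*√194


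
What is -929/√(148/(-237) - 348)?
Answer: 929*I*√305967/10328 ≈ 49.755*I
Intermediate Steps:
-929/√(148/(-237) - 348) = -929/√(148*(-1/237) - 348) = -929/√(-148/237 - 348) = -929*(-I*√305967/10328) = -(-929)*I*√305967/10328 = 929*I*√305967/10328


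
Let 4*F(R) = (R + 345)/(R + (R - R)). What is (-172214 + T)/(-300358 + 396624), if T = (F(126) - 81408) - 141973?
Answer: -66459803/16172688 ≈ -4.1094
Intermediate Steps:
F(R) = (345 + R)/(4*R) (F(R) = ((R + 345)/(R + (R - R)))/4 = ((345 + R)/(R + 0))/4 = ((345 + R)/R)/4 = (345 + R)/(4*R))
T = -37527851/168 (T = ((1/4)*(345 + 126)/126 - 81408) - 141973 = ((1/4)*(1/126)*471 - 81408) - 141973 = (157/168 - 81408) - 141973 = -13676387/168 - 141973 = -37527851/168 ≈ -2.2338e+5)
(-172214 + T)/(-300358 + 396624) = (-172214 - 37527851/168)/(-300358 + 396624) = -66459803/168/96266 = -66459803/168*1/96266 = -66459803/16172688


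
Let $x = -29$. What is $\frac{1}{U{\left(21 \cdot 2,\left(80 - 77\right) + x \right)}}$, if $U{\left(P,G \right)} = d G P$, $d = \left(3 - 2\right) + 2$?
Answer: $- \frac{1}{3276} \approx -0.00030525$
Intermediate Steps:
$d = 3$ ($d = 1 + 2 = 3$)
$U{\left(P,G \right)} = 3 G P$
$\frac{1}{U{\left(21 \cdot 2,\left(80 - 77\right) + x \right)}} = \frac{1}{3 \left(\left(80 - 77\right) - 29\right) 21 \cdot 2} = \frac{1}{3 \left(3 - 29\right) 42} = \frac{1}{3 \left(-26\right) 42} = \frac{1}{-3276} = - \frac{1}{3276}$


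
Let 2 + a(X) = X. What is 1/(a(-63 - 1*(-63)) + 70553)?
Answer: 1/70551 ≈ 1.4174e-5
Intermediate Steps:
a(X) = -2 + X
1/(a(-63 - 1*(-63)) + 70553) = 1/((-2 + (-63 - 1*(-63))) + 70553) = 1/((-2 + (-63 + 63)) + 70553) = 1/((-2 + 0) + 70553) = 1/(-2 + 70553) = 1/70551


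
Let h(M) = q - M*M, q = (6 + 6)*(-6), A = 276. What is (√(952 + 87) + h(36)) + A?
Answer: -1092 + √1039 ≈ -1059.8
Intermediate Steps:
q = -72 (q = 12*(-6) = -72)
h(M) = -72 - M² (h(M) = -72 - M*M = -72 - M²)
(√(952 + 87) + h(36)) + A = (√(952 + 87) + (-72 - 1*36²)) + 276 = (√1039 + (-72 - 1*1296)) + 276 = (√1039 + (-72 - 1296)) + 276 = (√1039 - 1368) + 276 = (-1368 + √1039) + 276 = -1092 + √1039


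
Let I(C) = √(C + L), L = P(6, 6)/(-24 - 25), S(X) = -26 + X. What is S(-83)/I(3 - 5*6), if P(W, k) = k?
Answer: 763*I*√1329/1329 ≈ 20.93*I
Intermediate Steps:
L = -6/49 (L = 6/(-24 - 25) = 6/(-49) = 6*(-1/49) = -6/49 ≈ -0.12245)
I(C) = √(-6/49 + C) (I(C) = √(C - 6/49) = √(-6/49 + C))
S(-83)/I(3 - 5*6) = (-26 - 83)/((√(-6 + 49*(3 - 5*6))/7)) = -109*7/√(-6 + 49*(3 - 30)) = -109*7/√(-6 + 49*(-27)) = -109*7/√(-6 - 1323) = -109*(-7*I*√1329/1329) = -(-763)*I*√1329/1329 = 763*I*√1329/1329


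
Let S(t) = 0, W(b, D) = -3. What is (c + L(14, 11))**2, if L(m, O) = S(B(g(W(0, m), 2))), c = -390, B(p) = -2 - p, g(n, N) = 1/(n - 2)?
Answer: 152100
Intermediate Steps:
g(n, N) = 1/(-2 + n)
L(m, O) = 0
(c + L(14, 11))**2 = (-390 + 0)**2 = (-390)**2 = 152100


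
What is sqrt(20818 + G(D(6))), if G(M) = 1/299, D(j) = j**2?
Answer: sqrt(1861150317)/299 ≈ 144.28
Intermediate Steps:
G(M) = 1/299
sqrt(20818 + G(D(6))) = sqrt(20818 + 1/299) = sqrt(6224583/299) = sqrt(1861150317)/299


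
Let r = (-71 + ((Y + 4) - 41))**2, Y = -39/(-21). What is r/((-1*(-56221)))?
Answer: 552049/2754829 ≈ 0.20039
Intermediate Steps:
Y = 13/7 (Y = -39*(-1/21) = 13/7 ≈ 1.8571)
r = 552049/49 (r = (-71 + ((13/7 + 4) - 41))**2 = (-71 + (41/7 - 41))**2 = (-71 - 246/7)**2 = (-743/7)**2 = 552049/49 ≈ 11266.)
r/((-1*(-56221))) = 552049/(49*((-1*(-56221)))) = (552049/49)/56221 = (552049/49)*(1/56221) = 552049/2754829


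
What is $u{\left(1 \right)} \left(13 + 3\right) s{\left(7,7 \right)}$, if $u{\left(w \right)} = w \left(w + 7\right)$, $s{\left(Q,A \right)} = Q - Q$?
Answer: $0$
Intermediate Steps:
$s{\left(Q,A \right)} = 0$
$u{\left(w \right)} = w \left(7 + w\right)$
$u{\left(1 \right)} \left(13 + 3\right) s{\left(7,7 \right)} = 1 \left(7 + 1\right) \left(13 + 3\right) 0 = 1 \cdot 8 \cdot 16 \cdot 0 = 8 \cdot 16 \cdot 0 = 128 \cdot 0 = 0$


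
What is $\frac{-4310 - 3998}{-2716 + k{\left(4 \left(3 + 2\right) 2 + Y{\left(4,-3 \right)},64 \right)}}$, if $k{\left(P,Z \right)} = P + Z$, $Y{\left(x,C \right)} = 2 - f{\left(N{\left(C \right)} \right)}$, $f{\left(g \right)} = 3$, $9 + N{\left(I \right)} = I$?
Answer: $\frac{124}{39} \approx 3.1795$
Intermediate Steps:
$N{\left(I \right)} = -9 + I$
$Y{\left(x,C \right)} = -1$ ($Y{\left(x,C \right)} = 2 - 3 = -1$)
$\frac{-4310 - 3998}{-2716 + k{\left(4 \left(3 + 2\right) 2 + Y{\left(4,-3 \right)},64 \right)}} = \frac{-4310 - 3998}{-2716 + \left(\left(4 \left(3 + 2\right) 2 - 1\right) + 64\right)} = - \frac{8308}{-2716 + \left(\left(4 \cdot 5 \cdot 2 - 1\right) + 64\right)} = - \frac{8308}{-2716 + \left(\left(4 \cdot 10 - 1\right) + 64\right)} = - \frac{8308}{-2716 + \left(\left(40 - 1\right) + 64\right)} = - \frac{8308}{-2716 + \left(39 + 64\right)} = - \frac{8308}{-2716 + 103} = - \frac{8308}{-2613} = \left(-8308\right) \left(- \frac{1}{2613}\right) = \frac{124}{39}$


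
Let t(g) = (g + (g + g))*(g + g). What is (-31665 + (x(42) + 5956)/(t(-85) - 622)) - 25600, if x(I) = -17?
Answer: -2446812981/42728 ≈ -57265.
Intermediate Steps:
t(g) = 6*g² (t(g) = (g + 2*g)*(2*g) = (3*g)*(2*g) = 6*g²)
(-31665 + (x(42) + 5956)/(t(-85) - 622)) - 25600 = (-31665 + (-17 + 5956)/(6*(-85)² - 622)) - 25600 = (-31665 + 5939/(6*7225 - 622)) - 25600 = (-31665 + 5939/(43350 - 622)) - 25600 = (-31665 + 5939/42728) - 25600 = -1352976181/42728 - 25600 = -2446812981/42728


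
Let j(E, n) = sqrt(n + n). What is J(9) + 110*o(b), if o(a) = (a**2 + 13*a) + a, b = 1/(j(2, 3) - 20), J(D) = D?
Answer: -2673354/38809 - 150590*sqrt(6)/38809 ≈ -78.390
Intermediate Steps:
j(E, n) = sqrt(2)*sqrt(n) (j(E, n) = sqrt(2*n) = sqrt(2)*sqrt(n))
b = 1/(-20 + sqrt(6)) (b = 1/(sqrt(2)*sqrt(3) - 20) = 1/(sqrt(6) - 20) = 1/(-20 + sqrt(6)) ≈ -0.056978)
o(a) = a**2 + 14*a
J(9) + 110*o(b) = 9 + 110*((-10/197 - sqrt(6)/394)*(14 + (-10/197 - sqrt(6)/394))) = 9 + 110*((-10/197 - sqrt(6)/394)*(2748/197 - sqrt(6)/394)) = 9 + 110*(-10/197 - sqrt(6)/394)*(2748/197 - sqrt(6)/394)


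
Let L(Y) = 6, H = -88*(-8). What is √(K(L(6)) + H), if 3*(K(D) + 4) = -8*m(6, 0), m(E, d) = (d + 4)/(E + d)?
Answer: 2*√1571/3 ≈ 26.424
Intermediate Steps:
H = 704
m(E, d) = (4 + d)/(E + d)
K(D) = -52/9 (K(D) = -4 + (-8*(4 + 0)/(6 + 0))/3 = -4 + (-8*4/6)/3 = -4 + (-4*4/3)/3 = -4 + (-8*⅔)/3 = -4 + (⅓)*(-16/3) = -4 - 16/9 = -52/9)
√(K(L(6)) + H) = √(-52/9 + 704) = √(6284/9) = 2*√1571/3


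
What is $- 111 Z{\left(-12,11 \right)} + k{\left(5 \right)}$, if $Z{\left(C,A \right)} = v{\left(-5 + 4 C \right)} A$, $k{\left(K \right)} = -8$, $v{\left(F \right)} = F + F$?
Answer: $129418$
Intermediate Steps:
$v{\left(F \right)} = 2 F$
$Z{\left(C,A \right)} = A \left(-10 + 8 C\right)$ ($Z{\left(C,A \right)} = 2 \left(-5 + 4 C\right) A = \left(-10 + 8 C\right) A = A \left(-10 + 8 C\right)$)
$- 111 Z{\left(-12,11 \right)} + k{\left(5 \right)} = - 111 \cdot 2 \cdot 11 \left(-5 + 4 \left(-12\right)\right) - 8 = - 111 \cdot 2 \cdot 11 \left(-5 - 48\right) - 8 = - 111 \cdot 2 \cdot 11 \left(-53\right) - 8 = \left(-111\right) \left(-1166\right) - 8 = 129426 - 8 = 129418$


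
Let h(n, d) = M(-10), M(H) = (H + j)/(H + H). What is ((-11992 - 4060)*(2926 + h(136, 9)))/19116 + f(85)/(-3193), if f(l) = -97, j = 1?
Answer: -749952597001/305186940 ≈ -2457.4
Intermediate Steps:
M(H) = (1 + H)/(2*H) (M(H) = (H + 1)/(H + H) = (1 + H)/((2*H)) = (1 + H)*(1/(2*H)) = (1 + H)/(2*H))
h(n, d) = 9/20 (h(n, d) = (½)*(1 - 10)/(-10) = (½)*(-⅒)*(-9) = 9/20)
((-11992 - 4060)*(2926 + h(136, 9)))/19116 + f(85)/(-3193) = ((-11992 - 4060)*(2926 + 9/20))/19116 - 97/(-3193) = -16052*58529/20*(1/19116) - 97*(-1/3193) = -234876877/5*1/19116 + 97/3193 = -234876877/95580 + 97/3193 = -749952597001/305186940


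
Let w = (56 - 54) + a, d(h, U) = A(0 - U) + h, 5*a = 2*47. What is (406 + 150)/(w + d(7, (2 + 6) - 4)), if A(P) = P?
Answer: 2780/119 ≈ 23.361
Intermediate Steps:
a = 94/5 (a = (2*47)/5 = (1/5)*94 = 94/5 ≈ 18.800)
d(h, U) = h - U (d(h, U) = (0 - U) + h = -U + h = h - U)
w = 104/5 (w = (56 - 54) + 94/5 = 2 + 94/5 = 104/5 ≈ 20.800)
(406 + 150)/(w + d(7, (2 + 6) - 4)) = (406 + 150)/(104/5 + (7 - ((2 + 6) - 4))) = 556/(104/5 + (7 - (8 - 4))) = 556/(104/5 + (7 - 1*4)) = 556/(104/5 + (7 - 4)) = 556/(104/5 + 3) = 556/(119/5) = 556*(5/119) = 2780/119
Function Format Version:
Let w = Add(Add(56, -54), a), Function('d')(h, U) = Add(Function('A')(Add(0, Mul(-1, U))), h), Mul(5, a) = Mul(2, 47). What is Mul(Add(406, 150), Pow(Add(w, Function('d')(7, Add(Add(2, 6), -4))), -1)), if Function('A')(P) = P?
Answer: Rational(2780, 119) ≈ 23.361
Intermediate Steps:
a = Rational(94, 5) (a = Mul(Rational(1, 5), Mul(2, 47)) = Mul(Rational(1, 5), 94) = Rational(94, 5) ≈ 18.800)
Function('d')(h, U) = Add(h, Mul(-1, U)) (Function('d')(h, U) = Add(Add(0, Mul(-1, U)), h) = Add(Mul(-1, U), h) = Add(h, Mul(-1, U)))
w = Rational(104, 5) (w = Add(Add(56, -54), Rational(94, 5)) = Add(2, Rational(94, 5)) = Rational(104, 5) ≈ 20.800)
Mul(Add(406, 150), Pow(Add(w, Function('d')(7, Add(Add(2, 6), -4))), -1)) = Mul(Add(406, 150), Pow(Add(Rational(104, 5), Add(7, Mul(-1, Add(Add(2, 6), -4)))), -1)) = Mul(556, Pow(Add(Rational(104, 5), Add(7, Mul(-1, Add(8, -4)))), -1)) = Mul(556, Pow(Add(Rational(104, 5), Add(7, Mul(-1, 4))), -1)) = Mul(556, Pow(Add(Rational(104, 5), Add(7, -4)), -1)) = Mul(556, Pow(Add(Rational(104, 5), 3), -1)) = Mul(556, Pow(Rational(119, 5), -1)) = Mul(556, Rational(5, 119)) = Rational(2780, 119)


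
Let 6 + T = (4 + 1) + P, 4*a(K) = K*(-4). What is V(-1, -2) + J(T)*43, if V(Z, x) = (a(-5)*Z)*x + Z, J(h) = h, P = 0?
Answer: -34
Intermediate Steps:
a(K) = -K (a(K) = (K*(-4))/4 = (-4*K)/4 = -K)
T = -1 (T = -6 + ((4 + 1) + 0) = -6 + (5 + 0) = -6 + 5 = -1)
V(Z, x) = Z + 5*Z*x (V(Z, x) = ((-1*(-5))*Z)*x + Z = (5*Z)*x + Z = 5*Z*x + Z = Z + 5*Z*x)
V(-1, -2) + J(T)*43 = -(1 + 5*(-2)) - 1*43 = -(1 - 10) - 43 = -1*(-9) - 43 = 9 - 43 = -34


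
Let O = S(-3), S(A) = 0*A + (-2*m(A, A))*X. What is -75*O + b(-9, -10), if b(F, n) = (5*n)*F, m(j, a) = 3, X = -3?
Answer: -900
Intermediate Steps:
b(F, n) = 5*F*n
S(A) = 18 (S(A) = 0*A - 2*3*(-3) = 0 - 6*(-3) = 0 + 18 = 18)
O = 18
-75*O + b(-9, -10) = -75*18 + 5*(-9)*(-10) = -1350 + 450 = -900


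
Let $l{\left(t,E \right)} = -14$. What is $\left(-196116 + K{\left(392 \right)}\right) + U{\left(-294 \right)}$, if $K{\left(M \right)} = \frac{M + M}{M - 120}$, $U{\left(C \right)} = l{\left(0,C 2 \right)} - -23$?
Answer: $- \frac{3333770}{17} \approx -1.961 \cdot 10^{5}$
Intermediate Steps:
$U{\left(C \right)} = 9$ ($U{\left(C \right)} = -14 - -23 = -14 + 23 = 9$)
$K{\left(M \right)} = \frac{2 M}{-120 + M}$
$\left(-196116 + K{\left(392 \right)}\right) + U{\left(-294 \right)} = \left(-196116 + 2 \cdot 392 \frac{1}{-120 + 392}\right) + 9 = \left(-196116 + 2 \cdot 392 \cdot \frac{1}{272}\right) + 9 = \left(-196116 + \frac{49}{17}\right) + 9 = - \frac{3333923}{17} + 9 = - \frac{3333770}{17}$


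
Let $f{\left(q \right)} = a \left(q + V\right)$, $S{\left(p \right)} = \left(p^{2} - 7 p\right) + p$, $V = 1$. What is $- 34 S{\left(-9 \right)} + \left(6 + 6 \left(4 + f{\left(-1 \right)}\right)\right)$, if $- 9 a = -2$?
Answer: $-4560$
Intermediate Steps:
$a = \frac{2}{9}$ ($a = \left(- \frac{1}{9}\right) \left(-2\right) = \frac{2}{9} \approx 0.22222$)
$S{\left(p \right)} = p^{2} - 6 p$
$f{\left(q \right)} = \frac{2}{9} + \frac{2 q}{9}$ ($f{\left(q \right)} = \frac{2 \left(q + 1\right)}{9} = \frac{2 \left(1 + q\right)}{9} = \frac{2}{9} + \frac{2 q}{9}$)
$- 34 S{\left(-9 \right)} + \left(6 + 6 \left(4 + f{\left(-1 \right)}\right)\right) = - 34 \left(- 9 \left(-6 - 9\right)\right) + \left(6 + 6 \left(4 + \left(\frac{2}{9} + \frac{2}{9} \left(-1\right)\right)\right)\right) = - 34 \left(\left(-9\right) \left(-15\right)\right) + \left(6 + 6 \left(4 + \left(\frac{2}{9} - \frac{2}{9}\right)\right)\right) = \left(-34\right) 135 + \left(6 + 6 \left(4 + 0\right)\right) = -4590 + \left(6 + 6 \cdot 4\right) = -4590 + \left(6 + 24\right) = -4590 + 30 = -4560$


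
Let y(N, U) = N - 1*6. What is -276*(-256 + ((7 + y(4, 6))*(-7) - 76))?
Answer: 101292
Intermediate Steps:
y(N, U) = -6 + N (y(N, U) = N - 6 = -6 + N)
-276*(-256 + ((7 + y(4, 6))*(-7) - 76)) = -276*(-256 + ((7 + (-6 + 4))*(-7) - 76)) = -276*(-256 + ((7 - 2)*(-7) - 76)) = -276*(-256 + (5*(-7) - 76)) = -276*(-256 + (-35 - 76)) = -276*(-256 - 111) = -276*(-367) = 101292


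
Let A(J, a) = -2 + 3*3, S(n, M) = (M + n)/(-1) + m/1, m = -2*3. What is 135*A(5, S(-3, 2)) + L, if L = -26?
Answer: 919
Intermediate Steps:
m = -6
S(n, M) = -6 - M - n (S(n, M) = (M + n)/(-1) - 6/1 = (M + n)*(-1) - 6*1 = (-M - n) - 6 = -6 - M - n)
A(J, a) = 7 (A(J, a) = -2 + 9 = 7)
135*A(5, S(-3, 2)) + L = 135*7 - 26 = 945 - 26 = 919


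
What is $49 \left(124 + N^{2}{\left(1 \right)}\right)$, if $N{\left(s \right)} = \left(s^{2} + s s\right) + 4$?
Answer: $7840$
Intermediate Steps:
$N{\left(s \right)} = 4 + 2 s^{2}$ ($N{\left(s \right)} = \left(s^{2} + s^{2}\right) + 4 = 2 s^{2} + 4 = 4 + 2 s^{2}$)
$49 \left(124 + N^{2}{\left(1 \right)}\right) = 49 \left(124 + \left(4 + 2 \cdot 1^{2}\right)^{2}\right) = 49 \left(124 + \left(4 + 2 \cdot 1\right)^{2}\right) = 49 \left(124 + \left(4 + 2\right)^{2}\right) = 49 \left(124 + 6^{2}\right) = 49 \left(124 + 36\right) = 49 \cdot 160 = 7840$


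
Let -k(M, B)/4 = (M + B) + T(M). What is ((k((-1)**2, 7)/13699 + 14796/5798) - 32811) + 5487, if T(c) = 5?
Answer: -1085027774470/39713401 ≈ -27321.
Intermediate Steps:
k(M, B) = -20 - 4*B - 4*M (k(M, B) = -4*((M + B) + 5) = -4*((B + M) + 5) = -4*(5 + B + M) = -20 - 4*B - 4*M)
((k((-1)**2, 7)/13699 + 14796/5798) - 32811) + 5487 = (((-20 - 4*7 - 4*(-1)**2)/13699 + 14796/5798) - 32811) + 5487 = (((-20 - 28 - 4*1)*(1/13699) + 14796*(1/5798)) - 32811) + 5487 = (((-20 - 28 - 4)*(1/13699) + 7398/2899) - 32811) + 5487 = ((-52*1/13699 + 7398/2899) - 32811) + 5487 = ((-52/13699 + 7398/2899) - 32811) + 5487 = (101194454/39713401 - 32811) + 5487 = -1302935205757/39713401 + 5487 = -1085027774470/39713401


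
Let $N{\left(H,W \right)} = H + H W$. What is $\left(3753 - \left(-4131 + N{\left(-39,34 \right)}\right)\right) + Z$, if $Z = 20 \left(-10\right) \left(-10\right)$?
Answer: $11249$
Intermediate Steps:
$Z = 2000$ ($Z = \left(-200\right) \left(-10\right) = 2000$)
$\left(3753 - \left(-4131 + N{\left(-39,34 \right)}\right)\right) + Z = \left(3753 + \left(4131 - - 39 \left(1 + 34\right)\right)\right) + 2000 = \left(3753 + \left(4131 - \left(-39\right) 35\right)\right) + 2000 = \left(3753 + \left(4131 - -1365\right)\right) + 2000 = \left(3753 + \left(4131 + 1365\right)\right) + 2000 = \left(3753 + 5496\right) + 2000 = 9249 + 2000 = 11249$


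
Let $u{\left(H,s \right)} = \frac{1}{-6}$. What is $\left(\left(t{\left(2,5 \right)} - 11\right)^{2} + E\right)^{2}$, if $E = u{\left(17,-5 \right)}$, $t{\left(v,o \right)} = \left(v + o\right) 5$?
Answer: $\frac{11937025}{36} \approx 3.3158 \cdot 10^{5}$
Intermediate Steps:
$u{\left(H,s \right)} = - \frac{1}{6}$
$t{\left(v,o \right)} = 5 o + 5 v$ ($t{\left(v,o \right)} = \left(o + v\right) 5 = 5 o + 5 v$)
$E = - \frac{1}{6} \approx -0.16667$
$\left(\left(t{\left(2,5 \right)} - 11\right)^{2} + E\right)^{2} = \left(\left(\left(5 \cdot 5 + 5 \cdot 2\right) - 11\right)^{2} - \frac{1}{6}\right)^{2} = \left(\left(\left(25 + 10\right) - 11\right)^{2} - \frac{1}{6}\right)^{2} = \left(\left(35 - 11\right)^{2} - \frac{1}{6}\right)^{2} = \left(24^{2} - \frac{1}{6}\right)^{2} = \left(576 - \frac{1}{6}\right)^{2} = \left(\frac{3455}{6}\right)^{2} = \frac{11937025}{36}$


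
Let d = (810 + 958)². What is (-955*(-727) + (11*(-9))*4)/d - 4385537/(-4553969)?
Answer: 58368047761/49255728704 ≈ 1.1850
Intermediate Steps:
d = 3125824 (d = 1768² = 3125824)
(-955*(-727) + (11*(-9))*4)/d - 4385537/(-4553969) = (-955*(-727) + (11*(-9))*4)/3125824 - 4385537/(-4553969) = (694285 - 99*4)*(1/3125824) - 4385537*(-1/4553969) = (694285 - 396)*(1/3125824) + 4385537/4553969 = 693889*(1/3125824) + 4385537/4553969 = 2401/10816 + 4385537/4553969 = 58368047761/49255728704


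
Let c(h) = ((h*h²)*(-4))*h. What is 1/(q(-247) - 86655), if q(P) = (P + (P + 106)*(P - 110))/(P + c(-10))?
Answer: -40247/3487653875 ≈ -1.1540e-5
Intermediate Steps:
c(h) = -4*h⁴ (c(h) = (h³*(-4))*h = (-4*h³)*h = -4*h⁴)
q(P) = (P + (-110 + P)*(106 + P))/(-40000 + P) (q(P) = (P + (P + 106)*(P - 110))/(P - 4*(-10)⁴) = (P + (106 + P)*(-110 + P))/(P - 4*10000) = (P + (-110 + P)*(106 + P))/(P - 40000) = (P + (-110 + P)*(106 + P))/(-40000 + P))
1/(q(-247) - 86655) = 1/((-11660 + (-247)² - 3*(-247))/(-40000 - 247) - 86655) = 1/((-11660 + 61009 + 741)/(-40247) - 86655) = 1/(-1/40247*50090 - 86655) = 1/(-50090/40247 - 86655) = 1/(-3487653875/40247) = -40247/3487653875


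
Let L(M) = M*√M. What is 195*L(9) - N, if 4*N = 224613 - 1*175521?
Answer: -7008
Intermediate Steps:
L(M) = M^(3/2)
N = 12273 (N = (224613 - 1*175521)/4 = (224613 - 175521)/4 = (¼)*49092 = 12273)
195*L(9) - N = 195*9^(3/2) - 1*12273 = 195*27 - 12273 = 5265 - 12273 = -7008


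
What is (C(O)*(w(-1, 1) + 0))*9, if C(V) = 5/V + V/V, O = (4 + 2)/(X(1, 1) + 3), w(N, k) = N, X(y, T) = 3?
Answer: -54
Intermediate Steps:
O = 1 (O = (4 + 2)/(3 + 3) = 6/6 = 6*(1/6) = 1)
C(V) = 1 + 5/V (C(V) = 5/V + 1 = 1 + 5/V)
(C(O)*(w(-1, 1) + 0))*9 = (((5 + 1)/1)*(-1 + 0))*9 = ((1*6)*(-1))*9 = (6*(-1))*9 = -6*9 = -54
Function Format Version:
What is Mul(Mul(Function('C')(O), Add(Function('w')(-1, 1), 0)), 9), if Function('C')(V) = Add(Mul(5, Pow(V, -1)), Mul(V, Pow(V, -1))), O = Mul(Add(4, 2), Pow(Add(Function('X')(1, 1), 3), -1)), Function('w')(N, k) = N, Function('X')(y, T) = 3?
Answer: -54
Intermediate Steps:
O = 1 (O = Mul(Add(4, 2), Pow(Add(3, 3), -1)) = Mul(6, Pow(6, -1)) = Mul(6, Rational(1, 6)) = 1)
Function('C')(V) = Add(1, Mul(5, Pow(V, -1))) (Function('C')(V) = Add(Mul(5, Pow(V, -1)), 1) = Add(1, Mul(5, Pow(V, -1))))
Mul(Mul(Function('C')(O), Add(Function('w')(-1, 1), 0)), 9) = Mul(Mul(Mul(Pow(1, -1), Add(5, 1)), Add(-1, 0)), 9) = Mul(Mul(Mul(1, 6), -1), 9) = Mul(Mul(6, -1), 9) = Mul(-6, 9) = -54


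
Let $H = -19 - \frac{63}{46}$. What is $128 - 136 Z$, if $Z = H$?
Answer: $\frac{66660}{23} \approx 2898.3$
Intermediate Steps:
$H = - \frac{937}{46}$ ($H = -19 - 63 \cdot \frac{1}{46} = -19 - \frac{63}{46} = - \frac{937}{46} \approx -20.37$)
$Z = - \frac{937}{46} \approx -20.37$
$128 - 136 Z = 128 - - \frac{63716}{23} = 128 + \frac{63716}{23} = \frac{66660}{23}$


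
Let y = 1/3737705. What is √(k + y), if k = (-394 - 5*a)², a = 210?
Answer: 3*√3236696066712175345/3737705 ≈ 1444.0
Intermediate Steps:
y = 1/3737705 ≈ 2.6754e-7
k = 2085136 (k = (-394 - 5*210)² = (-394 - 1050)² = (-1444)² = 2085136)
√(k + y) = √(2085136 + 1/3737705) = √(7793623252881/3737705) = 3*√3236696066712175345/3737705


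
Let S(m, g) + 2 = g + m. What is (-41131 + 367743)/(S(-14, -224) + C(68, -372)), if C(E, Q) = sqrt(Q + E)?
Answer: -445380/329 - 7423*I*sqrt(19)/329 ≈ -1353.7 - 98.347*I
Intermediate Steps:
S(m, g) = -2 + g + m (S(m, g) = -2 + (g + m) = -2 + g + m)
C(E, Q) = sqrt(E + Q)
(-41131 + 367743)/(S(-14, -224) + C(68, -372)) = (-41131 + 367743)/((-2 - 224 - 14) + sqrt(68 - 372)) = 326612/(-240 + sqrt(-304)) = 326612/(-240 + 4*I*sqrt(19))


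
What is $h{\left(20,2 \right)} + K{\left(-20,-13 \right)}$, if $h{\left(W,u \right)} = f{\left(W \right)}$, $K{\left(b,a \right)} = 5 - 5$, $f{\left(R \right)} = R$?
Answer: $20$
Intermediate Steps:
$K{\left(b,a \right)} = 0$
$h{\left(W,u \right)} = W$
$h{\left(20,2 \right)} + K{\left(-20,-13 \right)} = 20 + 0 = 20$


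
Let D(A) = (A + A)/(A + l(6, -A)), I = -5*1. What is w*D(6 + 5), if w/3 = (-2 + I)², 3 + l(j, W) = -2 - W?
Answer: 3234/17 ≈ 190.24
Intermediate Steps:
I = -5
l(j, W) = -5 - W (l(j, W) = -3 + (-2 - W) = -5 - W)
D(A) = 2*A/(-5 + 2*A) (D(A) = (A + A)/(A + (-5 - (-1)*A)) = (2*A)/(A + (-5 + A)) = (2*A)/(-5 + 2*A) = 2*A/(-5 + 2*A))
w = 147 (w = 3*(-2 - 5)² = 3*(-7)² = 3*49 = 147)
w*D(6 + 5) = 147*(2*(6 + 5)/(-5 + 2*(6 + 5))) = 147*(2*11/(-5 + 2*11)) = 147*(2*11/(-5 + 22)) = 147*(2*11/17) = 147*(2*11*(1/17)) = 147*(22/17) = 3234/17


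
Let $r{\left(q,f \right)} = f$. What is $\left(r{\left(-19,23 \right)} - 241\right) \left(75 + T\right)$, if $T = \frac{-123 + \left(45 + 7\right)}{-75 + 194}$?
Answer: $- \frac{1930172}{119} \approx -16220.0$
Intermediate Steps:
$T = - \frac{71}{119}$ ($T = \frac{-123 + 52}{119} = \left(-71\right) \frac{1}{119} = - \frac{71}{119} \approx -0.59664$)
$\left(r{\left(-19,23 \right)} - 241\right) \left(75 + T\right) = \left(23 - 241\right) \left(75 - \frac{71}{119}\right) = \left(-218\right) \frac{8854}{119} = - \frac{1930172}{119}$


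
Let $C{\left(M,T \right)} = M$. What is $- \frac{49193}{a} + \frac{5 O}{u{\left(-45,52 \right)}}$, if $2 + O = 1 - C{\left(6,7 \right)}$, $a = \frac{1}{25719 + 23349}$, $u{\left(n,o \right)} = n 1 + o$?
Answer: $-2413802129$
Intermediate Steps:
$u{\left(n,o \right)} = n + o$
$a = \frac{1}{49068} \approx 2.038 \cdot 10^{-5}$
$O = -7$ ($O = -2 + \left(1 - 6\right) = -2 - 5 = -7$)
$- \frac{49193}{a} + \frac{5 O}{u{\left(-45,52 \right)}} = - 49193 \frac{1}{\frac{1}{49068}} + \frac{5 \left(-7\right)}{-45 + 52} = \left(-49193\right) 49068 - \frac{35}{7} = -2413802124 - 5 = -2413802129$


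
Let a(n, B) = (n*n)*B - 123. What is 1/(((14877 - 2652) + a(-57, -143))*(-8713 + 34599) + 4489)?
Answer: -1/11713539941 ≈ -8.5371e-11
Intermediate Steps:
a(n, B) = -123 + B*n² (a(n, B) = n²*B - 123 = B*n² - 123 = -123 + B*n²)
1/(((14877 - 2652) + a(-57, -143))*(-8713 + 34599) + 4489) = 1/(((14877 - 2652) + (-123 - 143*(-57)²))*(-8713 + 34599) + 4489) = 1/((12225 + (-123 - 143*3249))*25886 + 4489) = 1/((12225 + (-123 - 464607))*25886 + 4489) = 1/((12225 - 464730)*25886 + 4489) = 1/(-452505*25886 + 4489) = 1/(-11713544430 + 4489) = 1/(-11713539941) = -1/11713539941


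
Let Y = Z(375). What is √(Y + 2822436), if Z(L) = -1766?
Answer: √2820670 ≈ 1679.5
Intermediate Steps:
Y = -1766
√(Y + 2822436) = √(-1766 + 2822436) = √2820670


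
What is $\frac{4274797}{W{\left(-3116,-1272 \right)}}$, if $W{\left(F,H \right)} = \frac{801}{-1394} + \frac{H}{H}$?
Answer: $\frac{5959067018}{593} \approx 1.0049 \cdot 10^{7}$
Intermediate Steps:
$W{\left(F,H \right)} = \frac{593}{1394}$ ($W{\left(F,H \right)} = 801 \left(- \frac{1}{1394}\right) + 1 = - \frac{801}{1394} + 1 = \frac{593}{1394}$)
$\frac{4274797}{W{\left(-3116,-1272 \right)}} = \frac{4274797}{\frac{593}{1394}} = 4274797 \cdot \frac{1394}{593} = \frac{5959067018}{593}$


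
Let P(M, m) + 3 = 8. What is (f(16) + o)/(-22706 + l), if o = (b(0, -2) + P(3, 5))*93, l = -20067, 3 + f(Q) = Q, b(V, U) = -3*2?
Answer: 80/42773 ≈ 0.0018703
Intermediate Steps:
b(V, U) = -6
f(Q) = -3 + Q
P(M, m) = 5 (P(M, m) = -3 + 8 = 5)
o = -93 (o = (-6 + 5)*93 = -1*93 = -93)
(f(16) + o)/(-22706 + l) = ((-3 + 16) - 93)/(-22706 - 20067) = (13 - 93)/(-42773) = -80*(-1/42773) = 80/42773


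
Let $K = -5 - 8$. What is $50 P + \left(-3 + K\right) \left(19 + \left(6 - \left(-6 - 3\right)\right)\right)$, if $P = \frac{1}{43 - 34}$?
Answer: $- \frac{4846}{9} \approx -538.44$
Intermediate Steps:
$K = -13$
$P = \frac{1}{9} \approx 0.11111$
$50 P + \left(-3 + K\right) \left(19 + \left(6 - \left(-6 - 3\right)\right)\right) = 50 \cdot \frac{1}{9} + \left(-3 - 13\right) \left(19 + \left(6 - \left(-6 - 3\right)\right)\right) = \frac{50}{9} - 16 \left(19 + \left(6 - \left(-6 - 3\right)\right)\right) = \frac{50}{9} - 16 \left(19 + \left(6 - -9\right)\right) = \frac{50}{9} - 16 \left(19 + \left(6 + 9\right)\right) = \frac{50}{9} - 16 \left(19 + 15\right) = \frac{50}{9} - 544 = - \frac{4846}{9}$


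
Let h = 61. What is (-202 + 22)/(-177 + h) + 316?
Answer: 9209/29 ≈ 317.55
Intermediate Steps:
(-202 + 22)/(-177 + h) + 316 = (-202 + 22)/(-177 + 61) + 316 = -180/(-116) + 316 = -180*(-1/116) + 316 = 45/29 + 316 = 9209/29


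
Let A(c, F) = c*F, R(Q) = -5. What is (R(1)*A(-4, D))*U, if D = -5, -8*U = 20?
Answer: 250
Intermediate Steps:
U = -5/2 (U = -1/8*20 = -5/2 ≈ -2.5000)
A(c, F) = F*c
(R(1)*A(-4, D))*U = -(-25)*(-4)*(-5/2) = -5*20*(-5/2) = -100*(-5/2) = 250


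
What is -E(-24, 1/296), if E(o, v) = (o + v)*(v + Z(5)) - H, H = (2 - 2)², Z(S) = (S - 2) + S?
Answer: 16827007/87616 ≈ 192.05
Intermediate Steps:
Z(S) = -2 + 2*S (Z(S) = (-2 + S) + S = -2 + 2*S)
H = 0 (H = 0² = 0)
E(o, v) = (8 + v)*(o + v) (E(o, v) = (o + v)*(v + (-2 + 2*5)) - 1*0 = (o + v)*(v + (-2 + 10)) + 0 = (o + v)*(v + 8) + 0 = (o + v)*(8 + v) + 0 = (8 + v)*(o + v) + 0 = (8 + v)*(o + v))
-E(-24, 1/296) = -((1/296)² + 8*(-24) + 8/296 - 24/296) = -((1/296)² - 192 + 8*(1/296) - 24*1/296) = -(1/87616 - 192 + 1/37 - 3/37) = -1*(-16827007/87616) = 16827007/87616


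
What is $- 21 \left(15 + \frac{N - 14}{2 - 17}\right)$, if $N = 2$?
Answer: $- \frac{1659}{5} \approx -331.8$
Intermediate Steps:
$- 21 \left(15 + \frac{N - 14}{2 - 17}\right) = - 21 \left(15 + \frac{2 - 14}{2 - 17}\right) = - 21 \left(15 - \frac{12}{-15}\right) = - 21 \left(15 - - \frac{4}{5}\right) = - 21 \left(15 + \frac{4}{5}\right) = - \frac{21 \cdot 79}{5} = \left(-1\right) \frac{1659}{5} = - \frac{1659}{5}$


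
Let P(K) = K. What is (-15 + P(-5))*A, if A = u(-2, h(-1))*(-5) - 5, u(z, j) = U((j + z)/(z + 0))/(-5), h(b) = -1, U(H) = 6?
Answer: -20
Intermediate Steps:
u(z, j) = -6/5 (u(z, j) = 6/(-5) = 6*(-⅕) = -6/5)
A = 1 (A = -6/5*(-5) - 5 = 6 - 5 = 1)
(-15 + P(-5))*A = (-15 - 5)*1 = -20*1 = -20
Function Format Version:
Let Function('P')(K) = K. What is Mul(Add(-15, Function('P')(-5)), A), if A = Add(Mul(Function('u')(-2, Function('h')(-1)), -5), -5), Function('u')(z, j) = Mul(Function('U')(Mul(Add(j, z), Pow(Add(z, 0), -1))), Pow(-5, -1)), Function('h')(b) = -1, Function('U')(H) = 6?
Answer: -20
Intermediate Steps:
Function('u')(z, j) = Rational(-6, 5) (Function('u')(z, j) = Mul(6, Pow(-5, -1)) = Mul(6, Rational(-1, 5)) = Rational(-6, 5))
A = 1 (A = Add(Mul(Rational(-6, 5), -5), -5) = Add(6, -5) = 1)
Mul(Add(-15, Function('P')(-5)), A) = Mul(Add(-15, -5), 1) = Mul(-20, 1) = -20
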